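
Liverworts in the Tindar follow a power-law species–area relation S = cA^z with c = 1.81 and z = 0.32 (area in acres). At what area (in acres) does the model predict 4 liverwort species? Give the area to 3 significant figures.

4 = 1.81 × A^0.32  ⇒  A^0.32 = 4/1.81 = 2.21
ln A = ln(2.21) / 0.32 = 0.7930 / 0.32 = 2.4780
A = e^2.4780 ≈ 11.92 acres

11.9 acres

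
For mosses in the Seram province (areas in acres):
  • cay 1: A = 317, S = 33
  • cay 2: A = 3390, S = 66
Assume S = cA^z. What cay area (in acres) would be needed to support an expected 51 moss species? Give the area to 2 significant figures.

z = ln(66/33) / ln(3390/317) = 0.6931 / 2.3697 = 0.2925
c = 33 / 317^0.2925 = 33 / 5.39 = 6.123
A = (51/6.123)^(1/0.2925) ⇒ ln A = ln(8.33)/0.2925 = 7.2471
A = e^7.2471 ≈ 1404 acres

1400 acres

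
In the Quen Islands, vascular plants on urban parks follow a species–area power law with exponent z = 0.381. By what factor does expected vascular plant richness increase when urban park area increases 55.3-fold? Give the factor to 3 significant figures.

4.61

S₂/S₁ = (A₂/A₁)^z = 55.3^0.381
ln(S₂/S₁) = 0.381 × ln 55.3 = 0.381 × 4.0128 = 1.5289
S₂/S₁ = e^1.5289 ≈ 4.613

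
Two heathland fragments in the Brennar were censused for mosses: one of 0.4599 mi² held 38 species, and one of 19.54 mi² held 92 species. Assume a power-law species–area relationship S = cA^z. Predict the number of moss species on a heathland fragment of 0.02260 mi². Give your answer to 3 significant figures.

z = ln(92/38) / ln(19.54/0.4599) = 0.8842 / 3.7492 = 0.2358
c = 38 / 0.4599^0.2358 = 38 / 0.8326 = 45.64
S₃ = 45.64 × 0.0226^0.2358 = 45.64 × 0.4091 ≈ 18.67

18.7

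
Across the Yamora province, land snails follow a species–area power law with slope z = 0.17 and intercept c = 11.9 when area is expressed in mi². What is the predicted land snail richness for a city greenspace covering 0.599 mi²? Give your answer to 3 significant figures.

S = 11.9 × 0.599^0.17
ln S = ln 11.9 + 0.17 × ln 0.599 = 2.4765 + 0.17 × -0.5125 = 2.3894
S = e^2.3894 ≈ 10.91

10.9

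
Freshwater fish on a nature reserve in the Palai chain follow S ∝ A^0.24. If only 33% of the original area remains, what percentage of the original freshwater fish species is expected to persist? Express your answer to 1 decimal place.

S_new/S_old = (A_new/A_old)^z = 0.33^0.24
= exp(0.24 × ln 0.33) = exp(0.24 × -1.1087) = exp(-0.2661) ≈ 0.7664

76.6%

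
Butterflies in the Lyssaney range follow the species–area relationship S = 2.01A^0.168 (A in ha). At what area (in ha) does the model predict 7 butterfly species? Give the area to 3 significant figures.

1680 ha

7 = 2.01 × A^0.168  ⇒  A^0.168 = 7/2.01 = 3.483
ln A = ln(3.483) / 0.168 = 1.2478 / 0.168 = 7.4272
A = e^7.4272 ≈ 1681 ha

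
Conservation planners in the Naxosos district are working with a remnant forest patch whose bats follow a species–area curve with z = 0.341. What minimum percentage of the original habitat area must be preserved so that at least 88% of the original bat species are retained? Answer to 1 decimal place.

68.7%

Need (A_new/A_old)^0.341 = 0.88, so A_new/A_old = 0.88^(1/0.341) = 0.88^2.933
ln(A_new/A_old) = ln 0.88 / 0.341 = -0.1278 / 0.341 = -0.3749
A_new/A_old = e^-0.3749 ≈ 0.6874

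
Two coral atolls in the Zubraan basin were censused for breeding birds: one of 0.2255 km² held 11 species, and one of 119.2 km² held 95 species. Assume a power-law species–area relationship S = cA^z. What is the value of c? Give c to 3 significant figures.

18.4

z = ln(S₂/S₁) / ln(A₂/A₁) = ln(95/11) / ln(119.2/0.2255) = 2.1560 / 6.2702 = 0.3438
c = S₁ / A₁^z = 11 / 0.2255^0.3438 = 11 / 0.5992 = 18.36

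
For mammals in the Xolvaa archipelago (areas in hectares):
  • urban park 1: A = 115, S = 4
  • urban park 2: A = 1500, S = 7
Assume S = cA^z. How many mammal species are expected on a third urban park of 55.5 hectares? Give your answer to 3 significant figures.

3.41

z = ln(7/4) / ln(1500/115) = 0.5596 / 2.5683 = 0.2179
c = 4 / 115^0.2179 = 4 / 2.812 = 1.422
S₃ = 1.422 × 55.5^0.2179 = 1.422 × 2.399 ≈ 3.413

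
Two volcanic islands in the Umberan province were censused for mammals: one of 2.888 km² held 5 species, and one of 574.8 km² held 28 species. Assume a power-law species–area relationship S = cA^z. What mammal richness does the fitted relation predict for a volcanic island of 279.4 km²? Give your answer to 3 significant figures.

z = ln(28/5) / ln(574.8/2.888) = 1.7228 / 5.2935 = 0.3255
c = 5 / 2.888^0.3255 = 5 / 1.412 = 3.541
S₃ = 3.541 × 279.4^0.3255 = 3.541 × 6.254 ≈ 22.14

22.1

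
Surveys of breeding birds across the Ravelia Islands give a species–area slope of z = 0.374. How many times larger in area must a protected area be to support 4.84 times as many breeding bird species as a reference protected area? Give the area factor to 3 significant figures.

(A₂/A₁)^0.374 = 4.84, so A₂/A₁ = 4.84^(1/0.374) = 4.84^2.674
ln(A₂/A₁) = ln 4.84 / 0.374 = 1.5769 / 0.374 = 4.2163
A₂/A₁ = e^4.2163 ≈ 67.79

67.8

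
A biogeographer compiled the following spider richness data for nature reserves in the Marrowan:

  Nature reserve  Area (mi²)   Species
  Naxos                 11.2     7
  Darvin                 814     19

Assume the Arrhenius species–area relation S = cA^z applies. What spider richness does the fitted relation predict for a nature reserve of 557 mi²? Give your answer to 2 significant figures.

17

z = ln(19/7) / ln(814/11.2) = 0.9985 / 4.2860 = 0.2330
c = 7 / 11.2^0.2330 = 7 / 1.756 = 3.987
S₃ = 3.987 × 557^0.2330 = 3.987 × 4.362 ≈ 17.39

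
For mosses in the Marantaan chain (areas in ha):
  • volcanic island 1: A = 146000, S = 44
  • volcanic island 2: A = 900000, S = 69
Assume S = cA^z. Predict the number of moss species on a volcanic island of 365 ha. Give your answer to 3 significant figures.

z = ln(69/44) / ln(900000/146000) = 0.4499 / 1.8188 = 0.2474
c = 44 / 146000^0.2474 = 44 / 18.95 = 2.322
S₃ = 2.322 × 365^0.2474 = 2.322 × 4.304 ≈ 9.995

9.99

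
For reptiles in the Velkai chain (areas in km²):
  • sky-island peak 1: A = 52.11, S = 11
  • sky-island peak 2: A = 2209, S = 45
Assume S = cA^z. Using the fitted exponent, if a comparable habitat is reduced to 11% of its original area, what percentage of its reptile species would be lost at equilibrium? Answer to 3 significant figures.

z = ln(45/11) / ln(2209/52.11) = 1.4088 / 3.7469 = 0.3760
S_new/S_old = (A_new/A_old)^z = 0.11^0.3760 = exp(0.3760 × -2.2073) = 0.4361
Fraction lost = 1 − 0.4361 = 0.5639

56.4%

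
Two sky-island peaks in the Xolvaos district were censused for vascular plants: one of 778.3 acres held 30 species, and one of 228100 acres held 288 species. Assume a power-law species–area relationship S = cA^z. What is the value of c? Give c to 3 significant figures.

z = ln(S₂/S₁) / ln(A₂/A₁) = ln(288/30) / ln(228100/778.3) = 2.2618 / 5.6804 = 0.3982
c = S₁ / A₁^z = 30 / 778.3^0.3982 = 30 / 14.16 = 2.118

2.12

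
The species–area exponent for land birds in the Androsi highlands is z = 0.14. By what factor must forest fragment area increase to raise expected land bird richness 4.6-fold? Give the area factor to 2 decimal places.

54198.16

(A₂/A₁)^0.14 = 4.6, so A₂/A₁ = 4.6^(1/0.14) = 4.6^7.143
ln(A₂/A₁) = ln 4.6 / 0.14 = 1.5261 / 0.14 = 10.9004
A₂/A₁ = e^10.9004 ≈ 54198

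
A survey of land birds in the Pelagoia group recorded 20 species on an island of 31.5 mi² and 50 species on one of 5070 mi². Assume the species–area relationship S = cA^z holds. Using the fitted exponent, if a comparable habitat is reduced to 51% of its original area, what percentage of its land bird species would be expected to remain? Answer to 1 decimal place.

88.6%

z = ln(50/20) / ln(5070/31.5) = 0.9163 / 5.0811 = 0.1803
S_new/S_old = (A_new/A_old)^z = 0.51^0.1803 = exp(0.1803 × -0.6733) = 0.8857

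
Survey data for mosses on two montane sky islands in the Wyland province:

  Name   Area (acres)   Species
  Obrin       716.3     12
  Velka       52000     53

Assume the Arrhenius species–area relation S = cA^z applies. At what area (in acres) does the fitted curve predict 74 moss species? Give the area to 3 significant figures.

z = ln(53/12) / ln(52000/716.3) = 1.4854 / 4.2849 = 0.3467
c = 12 / 716.3^0.3467 = 12 / 9.766 = 1.229
A = (74/1.229)^(1/0.3467) ⇒ ln A = ln(60.23)/0.3467 = 11.8218
A = e^11.8218 ≈ 136194 acres

136000 acres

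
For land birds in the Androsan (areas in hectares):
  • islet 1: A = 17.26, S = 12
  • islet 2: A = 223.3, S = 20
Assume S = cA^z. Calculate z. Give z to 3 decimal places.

Taking logs: ln S = ln c + z ln A, so z = (ln S₂ − ln S₁)/(ln A₂ − ln A₁).
z = ln(20/12) / ln(223.3/17.26) = ln(1.667) / ln(12.94) = 0.5108 / 2.5601 = 0.1995

0.200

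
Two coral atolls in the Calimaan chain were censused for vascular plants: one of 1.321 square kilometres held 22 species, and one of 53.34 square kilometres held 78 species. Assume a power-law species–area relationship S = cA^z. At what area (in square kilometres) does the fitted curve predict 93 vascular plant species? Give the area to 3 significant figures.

89.2 square kilometres

z = ln(78/22) / ln(53.34/1.321) = 1.2657 / 3.6983 = 0.3422
c = 22 / 1.321^0.3422 = 22 / 1.1 = 20
A = (93/20)^(1/0.3422) ⇒ ln A = ln(4.65)/0.3422 = 4.4906
A = e^4.4906 ≈ 89.18 square kilometres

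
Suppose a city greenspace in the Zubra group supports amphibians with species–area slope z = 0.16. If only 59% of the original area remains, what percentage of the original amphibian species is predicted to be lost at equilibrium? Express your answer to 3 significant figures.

8.10%

S_new/S_old = (A_new/A_old)^z = 0.59^0.16
= exp(0.16 × ln 0.59) = exp(0.16 × -0.5276) = exp(-0.0844) ≈ 0.919
Fraction lost = 1 − 0.919 = 0.08096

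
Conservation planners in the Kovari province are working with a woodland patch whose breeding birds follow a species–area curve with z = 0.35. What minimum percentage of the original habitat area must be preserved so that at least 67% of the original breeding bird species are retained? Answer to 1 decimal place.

Need (A_new/A_old)^0.35 = 0.67, so A_new/A_old = 0.67^(1/0.35) = 0.67^2.857
ln(A_new/A_old) = ln 0.67 / 0.35 = -0.4005 / 0.35 = -1.1442
A_new/A_old = e^-1.1442 ≈ 0.3185

31.8%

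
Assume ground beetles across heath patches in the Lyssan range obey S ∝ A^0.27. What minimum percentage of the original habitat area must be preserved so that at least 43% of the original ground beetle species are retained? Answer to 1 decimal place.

4.4%

Need (A_new/A_old)^0.27 = 0.43, so A_new/A_old = 0.43^(1/0.27) = 0.43^3.704
ln(A_new/A_old) = ln 0.43 / 0.27 = -0.8440 / 0.27 = -3.1258
A_new/A_old = e^-3.1258 ≈ 0.0439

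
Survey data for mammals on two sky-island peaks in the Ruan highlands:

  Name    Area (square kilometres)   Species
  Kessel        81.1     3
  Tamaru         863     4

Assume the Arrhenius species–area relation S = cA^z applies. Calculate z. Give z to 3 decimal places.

0.122

Taking logs: ln S = ln c + z ln A, so z = (ln S₂ − ln S₁)/(ln A₂ − ln A₁).
z = ln(4/3) / ln(863/81.1) = ln(1.333) / ln(10.64) = 0.2877 / 2.3647 = 0.1217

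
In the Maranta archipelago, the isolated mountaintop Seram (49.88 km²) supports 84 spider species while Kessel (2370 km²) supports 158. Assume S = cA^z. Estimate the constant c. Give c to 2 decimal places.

44.30

z = ln(S₂/S₁) / ln(A₂/A₁) = ln(158/84) / ln(2370/49.88) = 0.6318 / 3.8610 = 0.1636
c = S₁ / A₁^z = 84 / 49.88^0.1636 = 84 / 1.896 = 44.3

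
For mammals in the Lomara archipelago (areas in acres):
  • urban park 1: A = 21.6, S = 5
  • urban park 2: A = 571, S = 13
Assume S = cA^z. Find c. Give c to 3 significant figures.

z = ln(S₂/S₁) / ln(A₂/A₁) = ln(13/5) / ln(571/21.6) = 0.9555 / 3.2747 = 0.2918
c = S₁ / A₁^z = 5 / 21.6^0.2918 = 5 / 2.451 = 2.04

2.04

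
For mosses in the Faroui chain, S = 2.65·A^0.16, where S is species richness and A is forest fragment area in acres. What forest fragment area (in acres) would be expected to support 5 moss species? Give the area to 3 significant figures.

52.9 acres

5 = 2.65 × A^0.16  ⇒  A^0.16 = 5/2.65 = 1.887
ln A = ln(1.887) / 0.16 = 0.6349 / 0.16 = 3.9680
A = e^3.9680 ≈ 52.88 acres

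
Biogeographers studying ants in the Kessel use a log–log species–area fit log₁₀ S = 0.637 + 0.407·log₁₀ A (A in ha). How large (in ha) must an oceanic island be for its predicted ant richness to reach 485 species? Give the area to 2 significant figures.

110000 ha

485 = 4.335 × A^0.407  ⇒  A^0.407 = 485/4.335 = 111.9
ln A = ln(111.9) / 0.407 = 4.7174 / 0.407 = 11.5907
A = e^11.5907 ≈ 108085 ha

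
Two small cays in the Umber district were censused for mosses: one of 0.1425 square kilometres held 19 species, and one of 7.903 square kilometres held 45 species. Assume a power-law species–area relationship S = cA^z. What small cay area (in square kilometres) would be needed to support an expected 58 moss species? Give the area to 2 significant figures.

z = ln(45/19) / ln(7.903/0.1425) = 0.8622 / 4.0157 = 0.2147
c = 19 / 0.1425^0.2147 = 19 / 0.6581 = 28.87
A = (58/28.87)^(1/0.2147) ⇒ ln A = ln(2.009)/0.2147 = 3.2492
A = e^3.2492 ≈ 25.77 square kilometres

26 square kilometres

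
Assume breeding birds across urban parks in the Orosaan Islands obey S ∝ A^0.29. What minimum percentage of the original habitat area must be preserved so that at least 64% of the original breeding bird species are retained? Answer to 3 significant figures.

21.5%

Need (A_new/A_old)^0.29 = 0.64, so A_new/A_old = 0.64^(1/0.29) = 0.64^3.448
ln(A_new/A_old) = ln 0.64 / 0.29 = -0.4463 / 0.29 = -1.5389
A_new/A_old = e^-1.5389 ≈ 0.2146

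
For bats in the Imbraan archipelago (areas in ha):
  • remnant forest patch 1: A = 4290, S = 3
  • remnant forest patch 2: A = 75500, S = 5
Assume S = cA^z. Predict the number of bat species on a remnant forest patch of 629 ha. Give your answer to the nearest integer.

2

z = ln(5/3) / ln(75500/4290) = 0.5108 / 2.8678 = 0.1781
c = 3 / 4290^0.1781 = 3 / 4.436 = 0.6762
S₃ = 0.6762 × 629^0.1781 = 0.6762 × 3.151 ≈ 2.131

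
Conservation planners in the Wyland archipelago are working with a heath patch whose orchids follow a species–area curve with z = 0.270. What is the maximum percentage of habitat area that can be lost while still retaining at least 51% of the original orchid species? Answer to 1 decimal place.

Need (A_new/A_old)^0.27 = 0.51, so A_new/A_old = 0.51^(1/0.27) = 0.51^3.704
ln(A_new/A_old) = ln 0.51 / 0.27 = -0.6733 / 0.27 = -2.4939
A_new/A_old = e^-2.4939 ≈ 0.08259
Fraction that can be lost = 1 − 0.08259 = 0.9174

91.7%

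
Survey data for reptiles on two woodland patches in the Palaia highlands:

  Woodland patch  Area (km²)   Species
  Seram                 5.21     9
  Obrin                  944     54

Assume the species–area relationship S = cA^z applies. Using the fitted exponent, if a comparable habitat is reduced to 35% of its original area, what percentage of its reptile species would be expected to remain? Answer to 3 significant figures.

z = ln(54/9) / ln(944/5.21) = 1.7918 / 5.1995 = 0.3446
S_new/S_old = (A_new/A_old)^z = 0.35^0.3446 = exp(0.3446 × -1.0498) = 0.6964

69.6%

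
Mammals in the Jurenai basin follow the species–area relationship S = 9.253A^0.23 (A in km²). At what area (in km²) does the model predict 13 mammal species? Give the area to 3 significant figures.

4.39 km²

13 = 9.253 × A^0.23  ⇒  A^0.23 = 13/9.253 = 1.405
ln A = ln(1.405) / 0.23 = 0.3400 / 0.23 = 1.4783
A = e^1.4783 ≈ 4.385 km²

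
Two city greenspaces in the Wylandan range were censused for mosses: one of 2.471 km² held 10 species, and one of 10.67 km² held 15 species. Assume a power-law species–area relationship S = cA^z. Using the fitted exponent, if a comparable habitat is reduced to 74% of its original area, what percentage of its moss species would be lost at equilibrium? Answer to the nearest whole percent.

z = ln(15/10) / ln(10.67/2.471) = 0.4055 / 1.4628 = 0.2772
S_new/S_old = (A_new/A_old)^z = 0.74^0.2772 = exp(0.2772 × -0.3011) = 0.9199
Fraction lost = 1 − 0.9199 = 0.08007

8%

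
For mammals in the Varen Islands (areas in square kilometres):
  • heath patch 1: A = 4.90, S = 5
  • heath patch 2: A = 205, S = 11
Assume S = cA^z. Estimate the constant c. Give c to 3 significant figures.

z = ln(S₂/S₁) / ln(A₂/A₁) = ln(11/5) / ln(205/4.9) = 0.7885 / 3.7338 = 0.2112
c = S₁ / A₁^z = 5 / 4.9^0.2112 = 5 / 1.399 = 3.575

3.57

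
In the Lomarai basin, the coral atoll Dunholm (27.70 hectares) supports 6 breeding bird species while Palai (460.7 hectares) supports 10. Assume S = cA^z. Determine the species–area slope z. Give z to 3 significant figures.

Taking logs: ln S = ln c + z ln A, so z = (ln S₂ − ln S₁)/(ln A₂ − ln A₁).
z = ln(10/6) / ln(460.7/27.7) = ln(1.667) / ln(16.63) = 0.5108 / 2.8113 = 0.1817

0.182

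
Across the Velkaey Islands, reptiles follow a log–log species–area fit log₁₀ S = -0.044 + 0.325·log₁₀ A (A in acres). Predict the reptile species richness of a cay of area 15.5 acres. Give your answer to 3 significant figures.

S = 0.9036 × 15.5^0.325 = 0.9036 × 2.437 ≈ 2.202

2.20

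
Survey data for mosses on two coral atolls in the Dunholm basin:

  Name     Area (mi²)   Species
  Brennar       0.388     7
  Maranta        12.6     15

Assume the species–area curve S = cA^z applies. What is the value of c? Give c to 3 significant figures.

8.61

z = ln(S₂/S₁) / ln(A₂/A₁) = ln(15/7) / ln(12.6/0.388) = 0.7621 / 3.4804 = 0.2190
c = S₁ / A₁^z = 7 / 0.388^0.2190 = 7 / 0.8128 = 8.613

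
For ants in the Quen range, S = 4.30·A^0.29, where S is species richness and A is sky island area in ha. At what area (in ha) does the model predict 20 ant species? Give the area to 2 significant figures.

20 = 4.3 × A^0.29  ⇒  A^0.29 = 20/4.3 = 4.651
ln A = ln(4.651) / 0.29 = 1.5371 / 0.29 = 5.3004
A = e^5.3004 ≈ 200.4 ha

200 ha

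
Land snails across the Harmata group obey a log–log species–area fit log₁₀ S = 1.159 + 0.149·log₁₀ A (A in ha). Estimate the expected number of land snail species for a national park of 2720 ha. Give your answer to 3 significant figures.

46.9

S = 14.42 × 2720^0.149 = 14.42 × 3.249 ≈ 46.85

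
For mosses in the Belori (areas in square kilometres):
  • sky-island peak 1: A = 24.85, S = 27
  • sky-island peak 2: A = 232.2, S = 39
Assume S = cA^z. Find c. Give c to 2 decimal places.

15.91

z = ln(S₂/S₁) / ln(A₂/A₁) = ln(39/27) / ln(232.2/24.85) = 0.3677 / 2.2347 = 0.1645
c = S₁ / A₁^z = 27 / 24.85^0.1645 = 27 / 1.697 = 15.91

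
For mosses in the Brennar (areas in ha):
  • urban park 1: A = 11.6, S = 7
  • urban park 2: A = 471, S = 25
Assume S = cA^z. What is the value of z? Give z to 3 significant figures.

0.344

Taking logs: ln S = ln c + z ln A, so z = (ln S₂ − ln S₁)/(ln A₂ − ln A₁).
z = ln(25/7) / ln(471/11.6) = ln(3.571) / ln(40.6) = 1.2730 / 3.7039 = 0.3437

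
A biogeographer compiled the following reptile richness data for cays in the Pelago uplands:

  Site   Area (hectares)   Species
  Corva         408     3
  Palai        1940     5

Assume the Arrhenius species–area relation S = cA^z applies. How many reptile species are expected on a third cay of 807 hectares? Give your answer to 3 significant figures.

z = ln(5/3) / ln(1940/408) = 0.5108 / 1.5592 = 0.3276
c = 3 / 408^0.3276 = 3 / 7.167 = 0.4186
S₃ = 0.4186 × 807^0.3276 = 0.4186 × 8.961 ≈ 3.751

3.75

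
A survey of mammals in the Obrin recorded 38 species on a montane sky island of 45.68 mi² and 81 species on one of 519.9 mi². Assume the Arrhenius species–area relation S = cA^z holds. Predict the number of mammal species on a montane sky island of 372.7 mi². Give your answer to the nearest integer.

z = ln(81/38) / ln(519.9/45.68) = 0.7569 / 2.4320 = 0.3112
c = 38 / 45.68^0.3112 = 38 / 3.285 = 11.57
S₃ = 11.57 × 372.7^0.3112 = 11.57 × 6.313 ≈ 73.03

73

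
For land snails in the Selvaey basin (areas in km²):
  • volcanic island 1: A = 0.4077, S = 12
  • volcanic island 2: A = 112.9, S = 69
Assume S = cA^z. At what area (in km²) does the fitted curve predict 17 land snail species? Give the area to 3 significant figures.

z = ln(69/12) / ln(112.9/0.4077) = 1.7492 / 5.6237 = 0.3110
c = 12 / 0.4077^0.3110 = 12 / 0.7565 = 15.86
A = (17/15.86)^(1/0.3110) ⇒ ln A = ln(1.072)/0.3110 = 0.2226
A = e^0.2226 ≈ 1.249 km²

1.25 km²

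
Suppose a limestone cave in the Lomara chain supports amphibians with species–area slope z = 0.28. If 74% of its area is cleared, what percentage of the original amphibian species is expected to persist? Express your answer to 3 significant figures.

S_new/S_old = (A_new/A_old)^z = 0.26^0.28
= exp(0.28 × ln 0.26) = exp(0.28 × -1.3471) = exp(-0.3772) ≈ 0.6858

68.6%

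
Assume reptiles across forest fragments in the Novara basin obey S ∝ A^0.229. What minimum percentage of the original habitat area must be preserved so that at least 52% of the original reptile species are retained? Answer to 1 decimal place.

5.8%

Need (A_new/A_old)^0.229 = 0.52, so A_new/A_old = 0.52^(1/0.229) = 0.52^4.367
ln(A_new/A_old) = ln 0.52 / 0.229 = -0.6539 / 0.229 = -2.8556
A_new/A_old = e^-2.8556 ≈ 0.05752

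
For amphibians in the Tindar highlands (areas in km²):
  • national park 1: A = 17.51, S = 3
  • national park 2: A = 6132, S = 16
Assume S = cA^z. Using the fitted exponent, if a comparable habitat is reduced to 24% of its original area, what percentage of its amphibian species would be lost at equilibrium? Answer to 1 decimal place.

z = ln(16/3) / ln(6132/17.51) = 1.6740 / 5.8585 = 0.2857
S_new/S_old = (A_new/A_old)^z = 0.24^0.2857 = exp(0.2857 × -1.4271) = 0.6651
Fraction lost = 1 − 0.6651 = 0.3349

33.5%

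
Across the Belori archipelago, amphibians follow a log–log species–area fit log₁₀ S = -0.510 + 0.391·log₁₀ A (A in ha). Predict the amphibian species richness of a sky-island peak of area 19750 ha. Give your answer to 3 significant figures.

S = 0.309 × 19750^0.391
ln S = ln 0.309 + 0.391 × ln 19750 = -1.1743 + 0.391 × 9.8909 = 2.6930
S = e^2.6930 ≈ 14.78

14.8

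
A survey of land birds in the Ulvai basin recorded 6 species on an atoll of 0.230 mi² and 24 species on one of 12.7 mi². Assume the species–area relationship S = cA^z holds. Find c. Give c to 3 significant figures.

z = ln(S₂/S₁) / ln(A₂/A₁) = ln(24/6) / ln(12.7/0.23) = 1.3863 / 4.0113 = 0.3456
c = S₁ / A₁^z = 6 / 0.23^0.3456 = 6 / 0.6017 = 9.971

9.97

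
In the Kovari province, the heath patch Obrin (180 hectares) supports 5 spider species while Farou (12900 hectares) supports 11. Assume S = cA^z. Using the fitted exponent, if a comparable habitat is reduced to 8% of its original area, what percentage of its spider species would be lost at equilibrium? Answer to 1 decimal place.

z = ln(11/5) / ln(12900/180) = 0.7885 / 4.2720 = 0.1846
S_new/S_old = (A_new/A_old)^z = 0.08^0.1846 = exp(0.1846 × -2.5257) = 0.6274
Fraction lost = 1 − 0.6274 = 0.3726

37.3%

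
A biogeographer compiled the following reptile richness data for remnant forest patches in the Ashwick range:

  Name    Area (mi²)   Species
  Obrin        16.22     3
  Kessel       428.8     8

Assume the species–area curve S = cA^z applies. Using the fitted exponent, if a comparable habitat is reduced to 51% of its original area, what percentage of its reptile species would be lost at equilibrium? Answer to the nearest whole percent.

z = ln(8/3) / ln(428.8/16.22) = 0.9808 / 3.2747 = 0.2995
S_new/S_old = (A_new/A_old)^z = 0.51^0.2995 = exp(0.2995 × -0.6733) = 0.8174
Fraction lost = 1 − 0.8174 = 0.1826

18%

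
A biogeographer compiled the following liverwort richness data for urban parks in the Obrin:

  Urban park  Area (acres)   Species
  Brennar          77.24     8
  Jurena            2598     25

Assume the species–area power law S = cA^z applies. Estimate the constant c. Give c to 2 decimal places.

1.96

z = ln(S₂/S₁) / ln(A₂/A₁) = ln(25/8) / ln(2598/77.24) = 1.1394 / 3.5156 = 0.3241
c = S₁ / A₁^z = 8 / 77.24^0.3241 = 8 / 4.091 = 1.955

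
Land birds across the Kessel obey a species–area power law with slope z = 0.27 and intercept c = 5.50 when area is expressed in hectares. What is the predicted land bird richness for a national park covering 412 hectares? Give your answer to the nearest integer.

S = 5.5 × 412^0.27
ln S = ln 5.5 + 0.27 × ln 412 = 1.7047 + 0.27 × 6.0210 = 3.3304
S = e^3.3304 ≈ 27.95

28 species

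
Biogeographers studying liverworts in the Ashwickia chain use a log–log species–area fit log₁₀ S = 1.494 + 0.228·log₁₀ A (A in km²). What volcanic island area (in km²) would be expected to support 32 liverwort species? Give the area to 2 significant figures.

1.1 km²

32 = 31.19 × A^0.228  ⇒  A^0.228 = 32/31.19 = 1.026
ln A = ln(1.026) / 0.228 = 0.0257 / 0.228 = 0.1126
A = e^0.1126 ≈ 1.119 km²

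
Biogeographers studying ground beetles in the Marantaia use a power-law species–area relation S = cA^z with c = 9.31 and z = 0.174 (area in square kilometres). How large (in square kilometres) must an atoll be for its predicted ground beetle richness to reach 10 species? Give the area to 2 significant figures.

10 = 9.31 × A^0.174  ⇒  A^0.174 = 10/9.31 = 1.074
ln A = ln(1.074) / 0.174 = 0.0715 / 0.174 = 0.4109
A = e^0.4109 ≈ 1.508 square kilometres

1.5 square kilometres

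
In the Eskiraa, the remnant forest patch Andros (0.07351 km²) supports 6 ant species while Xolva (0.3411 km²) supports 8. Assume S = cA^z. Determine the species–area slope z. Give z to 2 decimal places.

Taking logs: ln S = ln c + z ln A, so z = (ln S₂ − ln S₁)/(ln A₂ − ln A₁).
z = ln(8/6) / ln(0.3411/0.07351) = ln(1.333) / ln(4.64) = 0.2877 / 1.5348 = 0.1874

0.19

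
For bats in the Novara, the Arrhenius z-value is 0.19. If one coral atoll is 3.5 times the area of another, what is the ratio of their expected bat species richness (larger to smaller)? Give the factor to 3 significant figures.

S₂/S₁ = (A₂/A₁)^z = 3.5^0.19
ln(S₂/S₁) = 0.19 × ln 3.5 = 0.19 × 1.2528 = 0.2380
S₂/S₁ = e^0.2380 ≈ 1.269

1.27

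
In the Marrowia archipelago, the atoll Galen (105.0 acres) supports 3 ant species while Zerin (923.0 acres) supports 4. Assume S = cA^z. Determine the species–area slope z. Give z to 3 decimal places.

Taking logs: ln S = ln c + z ln A, so z = (ln S₂ − ln S₁)/(ln A₂ − ln A₁).
z = ln(4/3) / ln(923/105) = ln(1.333) / ln(8.79) = 0.2877 / 2.1737 = 0.1323

0.132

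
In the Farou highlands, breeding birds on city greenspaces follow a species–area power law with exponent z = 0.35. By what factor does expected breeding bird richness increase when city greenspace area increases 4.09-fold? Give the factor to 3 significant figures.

S₂/S₁ = (A₂/A₁)^z = 4.09^0.35
ln(S₂/S₁) = 0.35 × ln 4.09 = 0.35 × 1.4085 = 0.4930
S₂/S₁ = e^0.4930 ≈ 1.637

1.64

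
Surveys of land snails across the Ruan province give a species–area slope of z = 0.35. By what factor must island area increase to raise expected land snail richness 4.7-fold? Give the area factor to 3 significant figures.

83.2

(A₂/A₁)^0.35 = 4.7, so A₂/A₁ = 4.7^(1/0.35) = 4.7^2.857
ln(A₂/A₁) = ln 4.7 / 0.35 = 1.5476 / 0.35 = 4.4216
A₂/A₁ = e^4.4216 ≈ 83.23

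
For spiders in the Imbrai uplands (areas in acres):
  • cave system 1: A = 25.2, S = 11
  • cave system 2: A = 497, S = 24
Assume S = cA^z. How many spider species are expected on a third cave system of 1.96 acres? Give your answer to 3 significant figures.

5.64

z = ln(24/11) / ln(497/25.2) = 0.7802 / 2.9817 = 0.2616
c = 11 / 25.2^0.2616 = 11 / 2.326 = 4.729
S₃ = 4.729 × 1.96^0.2616 = 4.729 × 1.193 ≈ 5.639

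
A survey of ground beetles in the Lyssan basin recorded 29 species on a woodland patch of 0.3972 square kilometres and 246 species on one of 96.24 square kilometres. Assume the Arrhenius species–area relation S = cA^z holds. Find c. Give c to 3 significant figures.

z = ln(S₂/S₁) / ln(A₂/A₁) = ln(246/29) / ln(96.24/0.3972) = 2.1380 / 5.4902 = 0.3894
c = S₁ / A₁^z = 29 / 0.3972^0.3894 = 29 / 0.698 = 41.55

41.5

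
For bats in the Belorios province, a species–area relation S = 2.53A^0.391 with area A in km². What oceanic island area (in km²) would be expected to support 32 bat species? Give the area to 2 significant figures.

32 = 2.53 × A^0.391  ⇒  A^0.391 = 32/2.53 = 12.65
ln A = ln(12.65) / 0.391 = 2.5375 / 0.391 = 6.4898
A = e^6.4898 ≈ 658.4 km²

660 km²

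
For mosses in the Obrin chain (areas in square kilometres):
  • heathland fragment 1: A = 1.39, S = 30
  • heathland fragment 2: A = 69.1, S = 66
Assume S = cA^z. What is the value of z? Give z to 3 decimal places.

Taking logs: ln S = ln c + z ln A, so z = (ln S₂ − ln S₁)/(ln A₂ − ln A₁).
z = ln(66/30) / ln(69.1/1.39) = ln(2.2) / ln(49.71) = 0.7885 / 3.9063 = 0.2018

0.202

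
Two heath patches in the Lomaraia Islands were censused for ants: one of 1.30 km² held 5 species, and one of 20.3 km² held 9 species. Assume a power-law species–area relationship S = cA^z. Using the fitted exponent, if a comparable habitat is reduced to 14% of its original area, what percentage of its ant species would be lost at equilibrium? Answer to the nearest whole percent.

34%

z = ln(9/5) / ln(20.3/1.3) = 0.5878 / 2.7483 = 0.2139
S_new/S_old = (A_new/A_old)^z = 0.14^0.2139 = exp(0.2139 × -1.9661) = 0.6567
Fraction lost = 1 − 0.6567 = 0.3433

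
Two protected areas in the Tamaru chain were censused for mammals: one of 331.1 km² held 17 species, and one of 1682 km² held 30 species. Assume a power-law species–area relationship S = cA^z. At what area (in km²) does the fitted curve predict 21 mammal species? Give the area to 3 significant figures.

606 km²

z = ln(30/17) / ln(1682/331.1) = 0.5680 / 1.6253 = 0.3495
c = 17 / 331.1^0.3495 = 17 / 7.597 = 2.238
A = (21/2.238)^(1/0.3495) ⇒ ln A = ln(9.384)/0.3495 = 6.4071
A = e^6.4071 ≈ 606.1 km²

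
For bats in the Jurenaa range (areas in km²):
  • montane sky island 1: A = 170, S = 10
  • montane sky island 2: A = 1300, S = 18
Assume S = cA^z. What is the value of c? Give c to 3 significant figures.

z = ln(S₂/S₁) / ln(A₂/A₁) = ln(18/10) / ln(1300/170) = 0.5878 / 2.0343 = 0.2889
c = S₁ / A₁^z = 10 / 170^0.2889 = 10 / 4.41 = 2.267

2.27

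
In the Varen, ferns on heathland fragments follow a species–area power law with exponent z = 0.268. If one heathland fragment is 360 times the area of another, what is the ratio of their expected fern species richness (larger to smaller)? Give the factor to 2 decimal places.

S₂/S₁ = (A₂/A₁)^z = 360^0.268
ln(S₂/S₁) = 0.268 × ln 360 = 0.268 × 5.8861 = 1.5775
S₂/S₁ = e^1.5775 ≈ 4.843

4.84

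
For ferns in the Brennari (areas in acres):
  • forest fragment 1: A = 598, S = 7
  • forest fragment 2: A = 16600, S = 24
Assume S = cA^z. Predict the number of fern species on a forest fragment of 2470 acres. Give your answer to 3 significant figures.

11.8

z = ln(24/7) / ln(16600/598) = 1.2321 / 3.3236 = 0.3707
c = 7 / 598^0.3707 = 7 / 10.7 = 0.6542
S₃ = 0.6542 × 2470^0.3707 = 0.6542 × 18.1 ≈ 11.84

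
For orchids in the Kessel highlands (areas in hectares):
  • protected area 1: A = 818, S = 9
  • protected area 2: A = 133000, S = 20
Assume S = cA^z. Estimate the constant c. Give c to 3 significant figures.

3.14

z = ln(S₂/S₁) / ln(A₂/A₁) = ln(20/9) / ln(133000/818) = 0.7985 / 5.0912 = 0.1568
c = S₁ / A₁^z = 9 / 818^0.1568 = 9 / 2.863 = 3.143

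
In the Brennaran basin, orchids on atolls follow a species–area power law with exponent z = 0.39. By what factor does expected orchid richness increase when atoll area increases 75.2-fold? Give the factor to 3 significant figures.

S₂/S₁ = (A₂/A₁)^z = 75.2^0.39
ln(S₂/S₁) = 0.39 × ln 75.2 = 0.39 × 4.3202 = 1.6849
S₂/S₁ = e^1.6849 ≈ 5.392

5.39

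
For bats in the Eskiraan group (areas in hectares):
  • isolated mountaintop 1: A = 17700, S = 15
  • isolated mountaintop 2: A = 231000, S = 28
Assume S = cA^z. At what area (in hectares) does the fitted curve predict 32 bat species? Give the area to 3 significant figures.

400000 hectares

z = ln(28/15) / ln(231000/17700) = 0.6242 / 2.5689 = 0.2430
c = 15 / 17700^0.2430 = 15 / 10.77 = 1.393
A = (32/1.393)^(1/0.2430) ⇒ ln A = ln(22.97)/0.2430 = 12.8998
A = e^12.8998 ≈ 400213 hectares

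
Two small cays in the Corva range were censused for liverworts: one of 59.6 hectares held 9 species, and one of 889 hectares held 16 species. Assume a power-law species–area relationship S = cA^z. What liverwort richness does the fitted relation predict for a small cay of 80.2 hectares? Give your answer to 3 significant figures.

z = ln(16/9) / ln(889/59.6) = 0.5754 / 2.7024 = 0.2129
c = 9 / 59.6^0.2129 = 9 / 2.388 = 3.769
S₃ = 3.769 × 80.2^0.2129 = 3.769 × 2.543 ≈ 9.587

9.59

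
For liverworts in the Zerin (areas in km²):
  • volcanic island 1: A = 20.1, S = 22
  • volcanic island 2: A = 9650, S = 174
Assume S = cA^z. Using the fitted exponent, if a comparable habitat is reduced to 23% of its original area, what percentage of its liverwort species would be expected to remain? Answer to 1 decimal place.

z = ln(174/22) / ln(9650/20.1) = 2.0680 / 6.1740 = 0.3350
S_new/S_old = (A_new/A_old)^z = 0.23^0.3350 = exp(0.3350 × -1.4697) = 0.6112

61.1%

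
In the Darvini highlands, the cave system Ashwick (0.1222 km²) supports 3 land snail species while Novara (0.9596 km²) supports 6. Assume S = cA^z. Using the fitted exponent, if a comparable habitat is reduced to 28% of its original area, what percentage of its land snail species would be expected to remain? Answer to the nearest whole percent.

z = ln(6/3) / ln(0.9596/0.1222) = 0.6931 / 2.0609 = 0.3363
S_new/S_old = (A_new/A_old)^z = 0.28^0.3363 = exp(0.3363 × -1.2730) = 0.6517

65%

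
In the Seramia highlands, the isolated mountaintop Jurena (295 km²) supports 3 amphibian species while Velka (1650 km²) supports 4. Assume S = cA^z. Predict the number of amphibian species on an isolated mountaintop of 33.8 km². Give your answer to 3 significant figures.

z = ln(4/3) / ln(1650/295) = 0.2877 / 1.7216 = 0.1671
c = 3 / 295^0.1671 = 3 / 2.587 = 1.16
S₃ = 1.16 × 33.8^0.1671 = 1.16 × 1.801 ≈ 2.089

2.09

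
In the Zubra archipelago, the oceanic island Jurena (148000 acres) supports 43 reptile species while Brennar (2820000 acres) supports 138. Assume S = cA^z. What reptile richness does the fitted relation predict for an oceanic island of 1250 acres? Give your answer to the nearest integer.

7

z = ln(138/43) / ln(2820000/148000) = 1.1661 / 2.9473 = 0.3956
c = 43 / 148000^0.3956 = 43 / 111.1 = 0.3872
S₃ = 0.3872 × 1250^0.3956 = 0.3872 × 16.8 ≈ 6.504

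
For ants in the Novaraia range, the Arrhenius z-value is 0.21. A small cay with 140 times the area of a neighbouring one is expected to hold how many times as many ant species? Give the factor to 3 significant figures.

2.82

S₂/S₁ = (A₂/A₁)^z = 140^0.21
ln(S₂/S₁) = 0.21 × ln 140 = 0.21 × 4.9416 = 1.0377
S₂/S₁ = e^1.0377 ≈ 2.823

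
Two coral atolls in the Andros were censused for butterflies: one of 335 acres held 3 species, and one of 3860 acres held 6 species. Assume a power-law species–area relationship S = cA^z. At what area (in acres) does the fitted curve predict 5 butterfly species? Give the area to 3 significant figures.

z = ln(6/3) / ln(3860/335) = 0.6931 / 2.4443 = 0.2836
c = 3 / 335^0.2836 = 3 / 5.201 = 0.5769
A = (5/0.5769)^(1/0.2836) ⇒ ln A = ln(8.668)/0.2836 = 7.6155
A = e^7.6155 ≈ 2029 acres

2030 acres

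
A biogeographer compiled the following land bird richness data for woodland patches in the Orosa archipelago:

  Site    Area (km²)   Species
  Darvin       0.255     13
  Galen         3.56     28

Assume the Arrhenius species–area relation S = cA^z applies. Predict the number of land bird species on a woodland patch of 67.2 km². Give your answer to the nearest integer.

66

z = ln(28/13) / ln(3.56/0.255) = 0.7673 / 2.6363 = 0.2910
c = 13 / 0.255^0.2910 = 13 / 0.6719 = 19.35
S₃ = 19.35 × 67.2^0.2910 = 19.35 × 3.403 ≈ 65.84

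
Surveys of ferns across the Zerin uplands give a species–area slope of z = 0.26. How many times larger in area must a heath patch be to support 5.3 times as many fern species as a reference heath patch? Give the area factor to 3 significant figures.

610

(A₂/A₁)^0.26 = 5.3, so A₂/A₁ = 5.3^(1/0.26) = 5.3^3.846
ln(A₂/A₁) = ln 5.3 / 0.26 = 1.6677 / 0.26 = 6.4143
A₂/A₁ = e^6.4143 ≈ 610.5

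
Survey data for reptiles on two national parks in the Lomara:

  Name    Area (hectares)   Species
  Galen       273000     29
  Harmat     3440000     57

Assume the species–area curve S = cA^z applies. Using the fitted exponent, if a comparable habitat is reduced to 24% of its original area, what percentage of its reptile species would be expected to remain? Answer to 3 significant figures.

68.3%

z = ln(57/29) / ln(3440000/273000) = 0.6758 / 2.5338 = 0.2667
S_new/S_old = (A_new/A_old)^z = 0.24^0.2667 = exp(0.2667 × -1.4271) = 0.6834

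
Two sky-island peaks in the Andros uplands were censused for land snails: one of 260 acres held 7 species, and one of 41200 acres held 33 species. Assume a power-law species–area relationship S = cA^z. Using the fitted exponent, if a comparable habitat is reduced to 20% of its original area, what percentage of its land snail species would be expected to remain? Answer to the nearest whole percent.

z = ln(33/7) / ln(41200/260) = 1.5506 / 5.0655 = 0.3061
S_new/S_old = (A_new/A_old)^z = 0.2^0.3061 = exp(0.3061 × -1.6094) = 0.611

61%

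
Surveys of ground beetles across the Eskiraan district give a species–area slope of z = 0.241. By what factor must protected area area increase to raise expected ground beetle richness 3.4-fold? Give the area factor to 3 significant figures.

160

(A₂/A₁)^0.241 = 3.4, so A₂/A₁ = 3.4^(1/0.241) = 3.4^4.149
ln(A₂/A₁) = ln 3.4 / 0.241 = 1.2238 / 0.241 = 5.0779
A₂/A₁ = e^5.0779 ≈ 160.4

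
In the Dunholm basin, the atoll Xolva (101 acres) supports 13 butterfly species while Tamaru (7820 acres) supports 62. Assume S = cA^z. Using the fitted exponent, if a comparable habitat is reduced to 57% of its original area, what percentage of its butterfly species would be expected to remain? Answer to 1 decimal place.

81.7%

z = ln(62/13) / ln(7820/101) = 1.5622 / 4.3493 = 0.3592
S_new/S_old = (A_new/A_old)^z = 0.57^0.3592 = exp(0.3592 × -0.5621) = 0.8172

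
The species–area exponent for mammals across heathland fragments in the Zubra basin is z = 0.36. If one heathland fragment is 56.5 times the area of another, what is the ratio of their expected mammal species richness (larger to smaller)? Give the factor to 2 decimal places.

S₂/S₁ = (A₂/A₁)^z = 56.5^0.36
ln(S₂/S₁) = 0.36 × ln 56.5 = 0.36 × 4.0342 = 1.4523
S₂/S₁ = e^1.4523 ≈ 4.273

4.27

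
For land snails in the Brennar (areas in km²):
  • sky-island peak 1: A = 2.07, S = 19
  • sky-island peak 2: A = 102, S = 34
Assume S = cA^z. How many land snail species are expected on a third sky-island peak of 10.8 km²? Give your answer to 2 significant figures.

24

z = ln(34/19) / ln(102/2.07) = 0.5819 / 3.8974 = 0.1493
c = 19 / 2.07^0.1493 = 19 / 1.115 = 17.04
S₃ = 17.04 × 10.8^0.1493 = 17.04 × 1.427 ≈ 24.32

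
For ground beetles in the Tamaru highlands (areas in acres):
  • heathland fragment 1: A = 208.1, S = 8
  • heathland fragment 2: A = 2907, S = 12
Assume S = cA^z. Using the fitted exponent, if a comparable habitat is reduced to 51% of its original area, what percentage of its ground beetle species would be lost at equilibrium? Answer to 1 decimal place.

9.8%

z = ln(12/8) / ln(2907/208.1) = 0.4055 / 2.6369 = 0.1538
S_new/S_old = (A_new/A_old)^z = 0.51^0.1538 = exp(0.1538 × -0.6733) = 0.9016
Fraction lost = 1 − 0.9016 = 0.09836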